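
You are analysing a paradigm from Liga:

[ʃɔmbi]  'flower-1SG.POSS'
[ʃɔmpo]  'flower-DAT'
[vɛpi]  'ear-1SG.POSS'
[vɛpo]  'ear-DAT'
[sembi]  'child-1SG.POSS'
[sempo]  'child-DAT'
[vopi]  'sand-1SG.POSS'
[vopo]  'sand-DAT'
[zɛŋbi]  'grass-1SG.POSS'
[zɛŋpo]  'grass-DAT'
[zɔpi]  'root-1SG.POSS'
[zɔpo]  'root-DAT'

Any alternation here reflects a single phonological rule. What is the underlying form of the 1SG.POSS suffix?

/-bi/

The 1SG.POSS morpheme has two allomorphs, [-bi] and [-pi].
By contrast the DAT suffix keeps its initial [p] throughout — that segment must be underlying.
The 1SG.POSS suffix is therefore /-bi/ underlyingly, with post-vocalic devoicing: voiced stops become voiceless after a vowel.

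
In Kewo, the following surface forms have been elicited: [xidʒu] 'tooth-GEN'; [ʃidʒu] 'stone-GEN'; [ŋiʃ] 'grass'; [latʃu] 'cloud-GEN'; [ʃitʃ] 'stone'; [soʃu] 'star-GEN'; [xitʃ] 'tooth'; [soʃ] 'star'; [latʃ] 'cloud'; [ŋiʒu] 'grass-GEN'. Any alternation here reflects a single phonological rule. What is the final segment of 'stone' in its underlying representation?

The stem for 'stone' ends in [dʒ] in [ʃidʒu] but [tʃ] in [ʃitʃ].
But 'cloud' keeps [tʃ] in both environments ([latʃu], [latʃ]), so there is no rule changing /tʃ/ to [dʒ] before the GEN suffix.
So /dʒ/ is underlying, and a rule of word-final obstruent devoicing — voiced obstruents become voiceless word-finally — gives [tʃ].

/dʒ/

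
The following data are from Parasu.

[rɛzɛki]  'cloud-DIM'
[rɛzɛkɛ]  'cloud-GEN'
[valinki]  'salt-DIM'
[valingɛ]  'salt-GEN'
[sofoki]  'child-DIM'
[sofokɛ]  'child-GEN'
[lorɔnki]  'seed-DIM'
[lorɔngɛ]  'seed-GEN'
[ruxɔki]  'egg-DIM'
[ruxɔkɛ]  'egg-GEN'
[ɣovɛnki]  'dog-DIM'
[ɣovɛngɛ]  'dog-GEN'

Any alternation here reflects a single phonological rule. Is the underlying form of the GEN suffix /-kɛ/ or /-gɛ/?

/-gɛ/

The GEN suffix surfaces as [-gɛ] and [-kɛ], depending on the final segment of the stem.
The DIM suffix, which begins with [k], is invariant after every stem; so [k] is not altered by any rule here.
So the underlying form is /-gɛ/, and voiced stops become voiceless after a vowel.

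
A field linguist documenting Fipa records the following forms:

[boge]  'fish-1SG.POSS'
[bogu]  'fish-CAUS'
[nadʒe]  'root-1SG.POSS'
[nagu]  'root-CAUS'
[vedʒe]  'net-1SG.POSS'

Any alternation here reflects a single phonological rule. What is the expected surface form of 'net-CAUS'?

[vegu]

'root' shows [dʒ] ~ [g] at the end of the stem ([nadʒe] vs [nagu]).
But 'fish' keeps [g] in both environments ([boge], [bogu]), so there is no rule changing /g/ to [dʒ] before the 1SG.POSS suffix.
The underlying segment must be /dʒ/; palato-alveolar /dʒ/ becomes [g] when no front vowel follows, yielding [g] there.
From [vedʒe] the stem 'net' is /vedʒ/; when no front vowel follows this yields [vegu].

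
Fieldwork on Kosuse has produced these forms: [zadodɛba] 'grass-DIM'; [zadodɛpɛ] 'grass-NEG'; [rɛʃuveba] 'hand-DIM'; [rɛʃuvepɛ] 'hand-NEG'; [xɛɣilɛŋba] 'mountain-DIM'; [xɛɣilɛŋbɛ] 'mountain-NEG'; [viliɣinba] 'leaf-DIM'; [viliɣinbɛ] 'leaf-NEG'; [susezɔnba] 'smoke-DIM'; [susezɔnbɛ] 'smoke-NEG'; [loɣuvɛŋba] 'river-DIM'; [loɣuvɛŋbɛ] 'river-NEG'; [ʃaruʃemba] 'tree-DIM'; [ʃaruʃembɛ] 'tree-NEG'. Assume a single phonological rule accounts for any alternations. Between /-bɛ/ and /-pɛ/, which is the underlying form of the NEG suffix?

The NEG suffix surfaces as [-bɛ] and [-pɛ], depending on the final segment of the stem.
By contrast the DIM suffix keeps its initial [b] throughout — that segment must be underlying.
So the underlying form is /-pɛ/, and voiceless stops become voiced after a nasal.

/-pɛ/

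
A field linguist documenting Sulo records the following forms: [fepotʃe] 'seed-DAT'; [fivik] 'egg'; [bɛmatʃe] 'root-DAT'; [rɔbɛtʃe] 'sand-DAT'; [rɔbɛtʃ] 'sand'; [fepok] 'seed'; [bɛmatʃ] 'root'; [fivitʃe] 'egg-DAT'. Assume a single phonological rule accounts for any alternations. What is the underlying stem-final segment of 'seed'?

/k/

The root 'seed' surfaces as [fepotʃe] and [fepok], with a stem-final [tʃ] ~ [k] alternation.
But 'sand' keeps [tʃ] in both environments ([rɔbɛtʃe], [rɔbɛtʃ]), so there is no rule changing /tʃ/ to [k] in isolation.
The alternation reflects palatalization before a front vowel: /k/ becomes palato-alveolar [tʃ] before a front vowel. /k/ is underlying.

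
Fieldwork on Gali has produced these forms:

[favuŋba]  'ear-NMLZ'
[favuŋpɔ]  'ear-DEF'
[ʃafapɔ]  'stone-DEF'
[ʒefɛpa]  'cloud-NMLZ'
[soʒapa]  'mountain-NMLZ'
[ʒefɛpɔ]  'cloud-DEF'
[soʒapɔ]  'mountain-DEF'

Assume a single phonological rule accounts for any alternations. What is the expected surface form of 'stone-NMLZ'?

[ʃafapa]

The NMLZ morpheme has two allomorphs, [-ba] and [-pa].
By contrast the DEF suffix keeps its initial [p] throughout — that segment must be underlying.
The NMLZ suffix is therefore /-ba/ underlyingly, with post-vocalic devoicing: voiced stops become voiceless after a vowel.
After 'stone', which ends in a vowel, the suffix surfaces as [-pa], giving [ʃafapa].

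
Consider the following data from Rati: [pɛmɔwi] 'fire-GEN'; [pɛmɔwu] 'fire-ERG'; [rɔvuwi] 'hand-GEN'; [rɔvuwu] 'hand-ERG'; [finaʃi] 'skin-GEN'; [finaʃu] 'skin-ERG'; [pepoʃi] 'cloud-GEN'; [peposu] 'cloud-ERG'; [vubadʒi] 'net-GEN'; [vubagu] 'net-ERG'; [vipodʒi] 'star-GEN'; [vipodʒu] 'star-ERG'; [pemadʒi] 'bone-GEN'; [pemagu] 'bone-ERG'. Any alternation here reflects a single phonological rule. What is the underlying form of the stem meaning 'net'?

/vubag/

The root 'net' surfaces as [vubadʒi] and [vubagu], with a stem-final [dʒ] ~ [g] alternation.
Compare 'star', with invariant [dʒ] in [vipodʒi] and [vipodʒu]: an analysis with underlying /dʒ/ and a rule producing [g] before the ERG suffix would wrongly predict alternation here too.
The underlying segment must be /g/; /g/ and /s/ become palato-alveolar [dʒ] and [ʃ] before a front vowel, yielding [dʒ] there.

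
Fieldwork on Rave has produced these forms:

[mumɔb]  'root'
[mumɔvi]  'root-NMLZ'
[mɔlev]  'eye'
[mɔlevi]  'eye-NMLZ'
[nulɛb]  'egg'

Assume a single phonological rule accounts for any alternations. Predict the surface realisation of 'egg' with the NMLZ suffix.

The root 'root' surfaces as [mumɔb] and [mumɔvi], with a stem-final [b] ~ [v] alternation.
The stem 'eye' ([mɔlev], [mɔlevi]) shows [v] unchanged in both environments, so [v] cannot be basic with [b] derived in isolation.
Therefore /b/ is basic and [v] is derived by intervocalic spirantization (voiced stops become fricatives between vowels).
The one attested form of 'egg', [nulɛb], shows underlying /nulɛb/. Applying the same rule between vowels gives [nulɛvi].

[nulɛvi]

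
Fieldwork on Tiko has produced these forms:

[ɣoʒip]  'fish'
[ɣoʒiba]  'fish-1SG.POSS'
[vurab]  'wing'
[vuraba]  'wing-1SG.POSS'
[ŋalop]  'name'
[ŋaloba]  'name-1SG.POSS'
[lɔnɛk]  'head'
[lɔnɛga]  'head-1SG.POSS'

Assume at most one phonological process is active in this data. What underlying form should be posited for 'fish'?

The root 'fish' surfaces as [ɣoʒip] and [ɣoʒiba], with a stem-final [p] ~ [b] alternation.
But 'wing' keeps [b] in both environments ([vurab], [vuraba]), so there is no rule changing /b/ to [p] in isolation.
So /p/ is underlying, and a rule of intervocalic voicing — voiceless stops become voiced between vowels — gives [b].

/ɣoʒip/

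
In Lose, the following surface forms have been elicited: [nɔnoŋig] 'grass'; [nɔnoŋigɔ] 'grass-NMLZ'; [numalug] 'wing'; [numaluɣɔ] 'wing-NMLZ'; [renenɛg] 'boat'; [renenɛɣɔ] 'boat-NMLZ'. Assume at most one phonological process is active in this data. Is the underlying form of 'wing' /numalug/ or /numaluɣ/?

/numaluɣ/

'wing' shows [g] ~ [ɣ] at the end of the stem ([numalug] vs [numaluɣɔ]).
The stem 'grass' ([nɔnoŋig], [nɔnoŋigɔ]) shows [g] unchanged in both environments, so [g] cannot be basic with [ɣ] derived before the NMLZ suffix.
So /ɣ/ is underlying, and a rule of word-final hardening — voiced fricatives become stops word-finally — gives [g].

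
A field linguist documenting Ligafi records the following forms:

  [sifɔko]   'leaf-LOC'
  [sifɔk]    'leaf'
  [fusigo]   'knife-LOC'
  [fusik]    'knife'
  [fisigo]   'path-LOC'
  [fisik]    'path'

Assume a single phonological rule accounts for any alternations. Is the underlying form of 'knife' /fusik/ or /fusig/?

'knife' shows [g] ~ [k] at the end of the stem ([fusigo] vs [fusik]).
The stem 'leaf' ([sifɔko], [sifɔk]) shows [k] unchanged in both environments, so [k] cannot be basic with [g] derived before the LOC suffix.
Therefore /g/ is basic and [k] is derived by word-final obstruent devoicing (voiced obstruents become voiceless word-finally).

/fusig/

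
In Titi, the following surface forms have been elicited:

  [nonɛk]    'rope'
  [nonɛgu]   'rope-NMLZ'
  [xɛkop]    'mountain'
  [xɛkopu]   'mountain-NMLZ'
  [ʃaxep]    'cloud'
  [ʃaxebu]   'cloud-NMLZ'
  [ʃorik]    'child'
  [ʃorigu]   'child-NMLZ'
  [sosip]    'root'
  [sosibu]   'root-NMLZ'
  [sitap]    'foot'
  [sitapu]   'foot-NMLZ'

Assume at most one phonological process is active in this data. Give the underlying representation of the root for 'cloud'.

The root 'cloud' surfaces as [ʃaxep] and [ʃaxebu], with a stem-final [p] ~ [b] alternation.
Compare 'foot', with invariant [p] in [sitap] and [sitapu]: an analysis with underlying /p/ and a rule producing [b] before the NMLZ suffix would wrongly predict alternation here too.
The underlying segment must be /b/; voiced obstruents become voiceless word-finally, yielding [p] there.

/ʃaxeb/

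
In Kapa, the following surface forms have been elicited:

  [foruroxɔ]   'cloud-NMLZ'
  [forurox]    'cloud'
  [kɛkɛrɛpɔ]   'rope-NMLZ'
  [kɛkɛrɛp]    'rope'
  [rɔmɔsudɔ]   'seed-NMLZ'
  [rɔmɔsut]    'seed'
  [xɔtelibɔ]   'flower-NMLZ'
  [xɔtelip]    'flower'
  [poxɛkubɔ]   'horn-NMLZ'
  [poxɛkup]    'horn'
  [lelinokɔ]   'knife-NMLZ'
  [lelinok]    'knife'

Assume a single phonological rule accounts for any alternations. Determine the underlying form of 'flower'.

/xɔtelib/

The stem for 'flower' ends in [b] in [xɔtelibɔ] but [p] in [xɔtelip].
Compare 'rope', with invariant [p] in [kɛkɛrɛpɔ] and [kɛkɛrɛp]: an analysis with underlying /p/ and a rule producing [b] before the NMLZ suffix would wrongly predict alternation here too.
Therefore /b/ is basic and [p] is derived by word-final obstruent devoicing (voiced obstruents become voiceless word-finally).
The underlying form of 'flower' is therefore /xɔtelib/.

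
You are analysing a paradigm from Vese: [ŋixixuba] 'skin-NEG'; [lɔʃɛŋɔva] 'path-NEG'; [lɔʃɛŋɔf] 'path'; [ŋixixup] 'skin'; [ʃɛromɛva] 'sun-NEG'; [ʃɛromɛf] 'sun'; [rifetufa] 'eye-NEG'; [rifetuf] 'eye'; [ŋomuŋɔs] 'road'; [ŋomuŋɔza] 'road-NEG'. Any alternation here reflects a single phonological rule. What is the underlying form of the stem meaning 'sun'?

/ʃɛromɛv/

In [ʃɛromɛva] and [ʃɛromɛf] the final segment of 'sun' alternates: [v] ~ [f].
But 'eye' keeps [f] in both environments ([rifetufa], [rifetuf]), so there is no rule changing /f/ to [v] before the NEG suffix.
Therefore /v/ is basic and [f] is derived by word-final obstruent devoicing (voiced obstruents become voiceless word-finally).
The underlying form of 'sun' is therefore /ʃɛromɛv/.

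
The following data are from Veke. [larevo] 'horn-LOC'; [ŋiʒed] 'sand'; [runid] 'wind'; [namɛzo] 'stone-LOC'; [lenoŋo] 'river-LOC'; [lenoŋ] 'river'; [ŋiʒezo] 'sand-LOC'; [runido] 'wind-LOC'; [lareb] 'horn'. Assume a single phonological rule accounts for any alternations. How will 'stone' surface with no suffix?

[namɛd]

In [ŋiʒed] and [ŋiʒezo] the final segment of 'sand' alternates: [d] ~ [z].
If /d/ were underlying and a rule turned it into [z] before the LOC suffix, 'wind' would also alternate; but it has [d] in both [runid] and [runido].
The alternation reflects word-final hardening: voiced fricatives become stops word-finally. /z/ is underlying.
From [namɛzo] the stem 'stone' is /namɛz/; word-finally this yields [namɛd].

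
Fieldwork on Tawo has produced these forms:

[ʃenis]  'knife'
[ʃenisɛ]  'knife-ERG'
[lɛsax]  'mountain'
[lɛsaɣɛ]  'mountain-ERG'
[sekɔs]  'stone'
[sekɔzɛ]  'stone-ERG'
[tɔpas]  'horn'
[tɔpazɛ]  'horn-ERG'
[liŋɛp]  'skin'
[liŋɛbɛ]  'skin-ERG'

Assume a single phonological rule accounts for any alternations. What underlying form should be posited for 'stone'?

'stone' shows [s] ~ [z] at the end of the stem ([sekɔs] vs [sekɔzɛ]).
Compare 'knife', with invariant [s] in [ʃenis] and [ʃenisɛ]: an analysis with underlying /s/ and a rule producing [z] before the ERG suffix would wrongly predict alternation here too.
The underlying segment must be /z/; voiced obstruents become voiceless word-finally, yielding [s] there.
Hence 'stone' is /sekɔz/ underlyingly.

/sekɔz/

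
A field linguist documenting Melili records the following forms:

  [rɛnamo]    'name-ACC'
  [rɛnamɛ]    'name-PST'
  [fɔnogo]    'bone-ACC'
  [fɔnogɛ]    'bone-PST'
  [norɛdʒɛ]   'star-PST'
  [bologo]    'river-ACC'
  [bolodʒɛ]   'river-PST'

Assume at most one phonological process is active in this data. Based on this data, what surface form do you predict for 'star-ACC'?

In [bologo] and [bolodʒɛ] the final segment of 'river' alternates: [g] ~ [dʒ].
If /g/ were underlying and a rule turned it into [dʒ] before the PST suffix, 'bone' would also alternate; but it has [g] in both [fɔnogo] and [fɔnogɛ].
The underlying segment must be /dʒ/; palato-alveolar /dʒ/ becomes [g] when no front vowel follows, yielding [g] there.
The one attested form of 'star', [norɛdʒɛ], shows underlying /norɛdʒ/. Applying the same rule when no front vowel follows gives [norɛgo].

[norɛgo]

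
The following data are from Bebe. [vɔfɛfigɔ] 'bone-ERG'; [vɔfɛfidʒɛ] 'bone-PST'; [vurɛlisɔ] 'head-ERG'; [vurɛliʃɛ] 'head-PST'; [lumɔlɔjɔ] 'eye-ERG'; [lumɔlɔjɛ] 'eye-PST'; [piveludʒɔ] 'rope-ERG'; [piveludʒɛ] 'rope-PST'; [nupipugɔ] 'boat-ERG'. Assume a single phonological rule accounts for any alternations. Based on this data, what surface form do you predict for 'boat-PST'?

[nupipudʒɛ]

In [vɔfɛfigɔ] and [vɔfɛfidʒɛ] the final segment of 'bone' alternates: [g] ~ [dʒ].
But 'rope' keeps [dʒ] in both environments ([piveludʒɔ], [piveludʒɛ]), so there is no rule changing /dʒ/ to [g] before the ERG suffix.
Therefore /g/ is basic and [dʒ] is derived by palatalization before a front vowel (/g/ and /s/ become palato-alveolar [dʒ] and [ʃ] before a front vowel).
From [nupipugɔ] the stem 'boat' is /nupipug/; before a front vowel this yields [nupipudʒɛ].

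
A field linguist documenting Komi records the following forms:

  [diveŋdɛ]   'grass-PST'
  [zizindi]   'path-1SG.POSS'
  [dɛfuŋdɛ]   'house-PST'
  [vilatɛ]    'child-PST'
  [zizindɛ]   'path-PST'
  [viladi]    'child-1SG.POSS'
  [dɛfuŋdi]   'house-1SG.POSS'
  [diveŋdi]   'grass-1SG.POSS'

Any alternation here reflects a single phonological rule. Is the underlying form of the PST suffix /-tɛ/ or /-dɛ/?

The PST suffix surfaces as [-dɛ] and [-tɛ], depending on the final segment of the stem.
By contrast the 1SG.POSS suffix keeps its initial [d] throughout — that segment must be underlying.
The PST suffix is therefore /-tɛ/ underlyingly, with post-nasal voicing: voiceless stops become voiced after a nasal.

/-tɛ/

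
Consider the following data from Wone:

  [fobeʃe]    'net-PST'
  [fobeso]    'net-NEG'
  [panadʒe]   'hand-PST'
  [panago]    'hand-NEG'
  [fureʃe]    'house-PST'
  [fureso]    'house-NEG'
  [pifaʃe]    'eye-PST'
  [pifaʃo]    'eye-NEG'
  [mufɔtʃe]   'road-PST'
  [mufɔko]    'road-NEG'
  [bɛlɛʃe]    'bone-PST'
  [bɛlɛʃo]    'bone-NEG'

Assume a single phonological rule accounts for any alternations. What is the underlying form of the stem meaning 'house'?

The stem for 'house' ends in [ʃ] in [fureʃe] but [s] in [fureso].
Compare 'eye', with invariant [ʃ] in [pifaʃe] and [pifaʃo]: an analysis with underlying /ʃ/ and a rule producing [s] before the NEG suffix would wrongly predict alternation here too.
So /s/ is underlying, and a rule of palatalization before a front vowel — /k/, /g/ and /s/ become palato-alveolar [tʃ], [dʒ] and [ʃ] before a front vowel — gives [ʃ].

/fures/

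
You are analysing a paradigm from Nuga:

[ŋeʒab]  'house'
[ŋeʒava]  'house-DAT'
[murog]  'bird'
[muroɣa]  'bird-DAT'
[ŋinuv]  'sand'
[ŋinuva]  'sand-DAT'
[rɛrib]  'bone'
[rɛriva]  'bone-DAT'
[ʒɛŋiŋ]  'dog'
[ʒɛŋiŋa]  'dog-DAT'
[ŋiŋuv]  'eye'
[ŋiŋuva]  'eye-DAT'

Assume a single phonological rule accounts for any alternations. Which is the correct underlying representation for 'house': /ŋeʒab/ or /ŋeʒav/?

/ŋeʒab/

The stem for 'house' ends in [b] in [ŋeʒab] but [v] in [ŋeʒava].
Compare 'sand', with invariant [v] in [ŋinuv] and [ŋinuva]: an analysis with underlying /v/ and a rule producing [b] in isolation would wrongly predict alternation here too.
The alternation reflects intervocalic spirantization: voiced stops become fricatives between vowels. /b/ is underlying.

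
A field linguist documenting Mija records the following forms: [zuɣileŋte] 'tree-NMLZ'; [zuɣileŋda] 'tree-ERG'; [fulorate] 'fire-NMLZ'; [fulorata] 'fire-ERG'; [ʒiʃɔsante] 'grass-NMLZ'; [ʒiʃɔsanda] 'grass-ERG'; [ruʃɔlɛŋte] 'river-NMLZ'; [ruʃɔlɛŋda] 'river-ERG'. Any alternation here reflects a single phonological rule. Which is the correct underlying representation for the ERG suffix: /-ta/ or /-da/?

/-da/

The ERG morpheme has two allomorphs, [-da] and [-ta].
By contrast the NMLZ suffix keeps its initial [t] throughout — that segment must be underlying.
The ERG suffix is therefore /-da/ underlyingly, with post-vocalic devoicing: voiced stops become voiceless after a vowel.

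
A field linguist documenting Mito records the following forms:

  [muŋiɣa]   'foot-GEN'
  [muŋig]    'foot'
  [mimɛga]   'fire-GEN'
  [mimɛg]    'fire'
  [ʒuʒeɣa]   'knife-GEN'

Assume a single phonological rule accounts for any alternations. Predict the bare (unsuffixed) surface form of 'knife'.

'foot' shows [ɣ] ~ [g] at the end of the stem ([muŋiɣa] vs [muŋig]).
But 'fire' keeps [g] in both environments ([mimɛga], [mimɛg]), so there is no rule changing /g/ to [ɣ] before the GEN suffix.
Therefore /ɣ/ is basic and [g] is derived by word-final hardening (voiced fricatives become stops word-finally).
From [ʒuʒeɣa] the stem 'knife' is /ʒuʒeɣ/; word-finally this yields [ʒuʒeg].

[ʒuʒeg]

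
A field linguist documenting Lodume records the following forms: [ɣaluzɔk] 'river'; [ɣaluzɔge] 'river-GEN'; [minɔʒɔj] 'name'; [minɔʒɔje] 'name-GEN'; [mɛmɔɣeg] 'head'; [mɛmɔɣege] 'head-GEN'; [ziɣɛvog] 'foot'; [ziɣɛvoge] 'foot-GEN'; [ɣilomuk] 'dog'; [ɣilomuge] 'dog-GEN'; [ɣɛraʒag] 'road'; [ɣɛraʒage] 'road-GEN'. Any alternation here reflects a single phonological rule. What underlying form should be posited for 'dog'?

/ɣilomuk/

'dog' shows [k] ~ [g] at the end of the stem ([ɣilomuk] vs [ɣilomuge]).
Compare 'head', with invariant [g] in [mɛmɔɣeg] and [mɛmɔɣege]: an analysis with underlying /g/ and a rule producing [k] in isolation would wrongly predict alternation here too.
Therefore /k/ is basic and [g] is derived by intervocalic voicing (voiceless stops become voiced between vowels).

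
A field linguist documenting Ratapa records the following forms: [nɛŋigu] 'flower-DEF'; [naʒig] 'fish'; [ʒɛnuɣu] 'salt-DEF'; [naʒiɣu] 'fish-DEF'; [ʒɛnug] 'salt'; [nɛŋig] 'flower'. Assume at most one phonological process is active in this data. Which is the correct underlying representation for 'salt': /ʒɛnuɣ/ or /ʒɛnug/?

/ʒɛnuɣ/

The root 'salt' surfaces as [ʒɛnuɣu] and [ʒɛnug], with a stem-final [ɣ] ~ [g] alternation.
Compare 'flower', with invariant [g] in [nɛŋigu] and [nɛŋig]: an analysis with underlying /g/ and a rule producing [ɣ] before the DEF suffix would wrongly predict alternation here too.
So /ɣ/ is underlying, and a rule of word-final hardening — voiced fricatives become stops word-finally — gives [g].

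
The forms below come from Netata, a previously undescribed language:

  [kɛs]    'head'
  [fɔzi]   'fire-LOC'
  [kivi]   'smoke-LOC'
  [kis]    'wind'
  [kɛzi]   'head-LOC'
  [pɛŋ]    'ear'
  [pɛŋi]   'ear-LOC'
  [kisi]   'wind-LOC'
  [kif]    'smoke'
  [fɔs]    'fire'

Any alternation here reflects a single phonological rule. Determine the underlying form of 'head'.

/kɛz/

In [kɛs] and [kɛzi] the final segment of 'head' alternates: [s] ~ [z].
But 'wind' keeps [s] in both environments ([kis], [kisi]), so there is no rule changing /s/ to [z] before the LOC suffix.
Therefore /z/ is basic and [s] is derived by word-final obstruent devoicing (voiced obstruents become voiceless word-finally).
So 'head' = /kɛz/.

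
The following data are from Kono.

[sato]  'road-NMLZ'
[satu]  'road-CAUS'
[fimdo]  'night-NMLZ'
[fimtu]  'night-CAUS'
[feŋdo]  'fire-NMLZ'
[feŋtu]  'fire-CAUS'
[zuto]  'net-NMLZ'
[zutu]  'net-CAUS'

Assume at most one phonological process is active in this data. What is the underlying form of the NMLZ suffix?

/-do/

The NMLZ suffix surfaces as [-do] and [-to], depending on the final segment of the stem.
The CAUS suffix, which begins with [t], is invariant after every stem; so [t] is not altered by any rule here.
The NMLZ suffix is therefore /-do/ underlyingly, with post-vocalic devoicing: voiced stops become voiceless after a vowel.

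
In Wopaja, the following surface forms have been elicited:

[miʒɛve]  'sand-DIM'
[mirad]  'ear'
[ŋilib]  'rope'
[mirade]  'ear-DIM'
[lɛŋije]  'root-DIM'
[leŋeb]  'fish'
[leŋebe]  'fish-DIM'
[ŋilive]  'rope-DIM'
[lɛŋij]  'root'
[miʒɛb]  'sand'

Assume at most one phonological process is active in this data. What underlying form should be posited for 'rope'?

/ŋiliv/

'rope' shows [b] ~ [v] at the end of the stem ([ŋilib] vs [ŋilive]).
But 'fish' keeps [b] in both environments ([leŋeb], [leŋebe]), so there is no rule changing /b/ to [v] before the DIM suffix.
So /v/ is underlying, and a rule of word-final hardening — voiced fricatives become stops word-finally — gives [b].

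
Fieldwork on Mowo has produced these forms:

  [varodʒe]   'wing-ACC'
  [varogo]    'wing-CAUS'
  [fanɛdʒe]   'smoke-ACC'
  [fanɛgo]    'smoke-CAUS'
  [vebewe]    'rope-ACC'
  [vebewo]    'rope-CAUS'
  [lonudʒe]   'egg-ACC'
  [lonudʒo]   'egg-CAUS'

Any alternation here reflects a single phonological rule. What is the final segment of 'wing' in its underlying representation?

/g/

In [varodʒe] and [varogo] the final segment of 'wing' alternates: [dʒ] ~ [g].
But 'egg' keeps [dʒ] in both environments ([lonudʒe], [lonudʒo]), so there is no rule changing /dʒ/ to [g] before the CAUS suffix.
The alternation reflects palatalization before a front vowel: /g/ becomes palato-alveolar [dʒ] before a front vowel. /g/ is underlying.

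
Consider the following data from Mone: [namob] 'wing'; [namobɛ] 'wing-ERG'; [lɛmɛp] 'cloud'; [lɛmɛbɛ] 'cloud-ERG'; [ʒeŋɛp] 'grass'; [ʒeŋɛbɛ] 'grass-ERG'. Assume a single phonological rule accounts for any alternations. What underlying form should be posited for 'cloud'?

/lɛmɛp/

The root 'cloud' surfaces as [lɛmɛp] and [lɛmɛbɛ], with a stem-final [p] ~ [b] alternation.
Compare 'wing', with invariant [b] in [namob] and [namobɛ]: an analysis with underlying /b/ and a rule producing [p] in isolation would wrongly predict alternation here too.
The alternation reflects intervocalic voicing: voiceless stops become voiced between vowels. /p/ is underlying.
The underlying form of 'cloud' is therefore /lɛmɛp/.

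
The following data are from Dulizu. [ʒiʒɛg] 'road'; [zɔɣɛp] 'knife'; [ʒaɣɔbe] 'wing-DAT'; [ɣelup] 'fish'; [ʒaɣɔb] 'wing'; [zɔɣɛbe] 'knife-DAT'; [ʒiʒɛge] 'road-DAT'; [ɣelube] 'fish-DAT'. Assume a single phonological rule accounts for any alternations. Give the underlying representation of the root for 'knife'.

/zɔɣɛp/

The stem for 'knife' ends in [p] in [zɔɣɛp] but [b] in [zɔɣɛbe].
But 'wing' keeps [b] in both environments ([ʒaɣɔb], [ʒaɣɔbe]), so there is no rule changing /b/ to [p] in isolation.
The alternation reflects intervocalic voicing: voiceless stops become voiced between vowels. /p/ is underlying.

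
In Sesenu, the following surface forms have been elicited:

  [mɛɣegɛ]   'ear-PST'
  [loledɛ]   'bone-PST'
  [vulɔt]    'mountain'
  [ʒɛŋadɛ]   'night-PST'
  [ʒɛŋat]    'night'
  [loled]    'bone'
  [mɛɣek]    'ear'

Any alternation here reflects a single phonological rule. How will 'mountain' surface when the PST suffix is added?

[vulɔdɛ]

The root 'night' surfaces as [ʒɛŋadɛ] and [ʒɛŋat], with a stem-final [d] ~ [t] alternation.
The stem 'bone' ([loledɛ], [loled]) shows [d] unchanged in both environments, so [d] cannot be basic with [t] derived in isolation.
The alternation reflects intervocalic voicing: voiceless stops become voiced between vowels. /t/ is underlying.
From [vulɔt] the stem 'mountain' is /vulɔt/; between vowels this yields [vulɔdɛ].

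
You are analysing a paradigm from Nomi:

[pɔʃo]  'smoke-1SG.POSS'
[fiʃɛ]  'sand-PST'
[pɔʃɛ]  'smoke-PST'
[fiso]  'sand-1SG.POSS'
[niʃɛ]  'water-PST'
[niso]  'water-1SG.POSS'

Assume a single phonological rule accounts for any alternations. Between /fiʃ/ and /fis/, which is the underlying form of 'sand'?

/fis/

In [fiso] and [fiʃɛ] the final segment of 'sand' alternates: [s] ~ [ʃ].
But 'smoke' keeps [ʃ] in both environments ([pɔʃo], [pɔʃɛ]), so there is no rule changing /ʃ/ to [s] before the 1SG.POSS suffix.
Therefore /s/ is basic and [ʃ] is derived by palatalization before a front vowel (/s/ becomes palato-alveolar [ʃ] before a front vowel).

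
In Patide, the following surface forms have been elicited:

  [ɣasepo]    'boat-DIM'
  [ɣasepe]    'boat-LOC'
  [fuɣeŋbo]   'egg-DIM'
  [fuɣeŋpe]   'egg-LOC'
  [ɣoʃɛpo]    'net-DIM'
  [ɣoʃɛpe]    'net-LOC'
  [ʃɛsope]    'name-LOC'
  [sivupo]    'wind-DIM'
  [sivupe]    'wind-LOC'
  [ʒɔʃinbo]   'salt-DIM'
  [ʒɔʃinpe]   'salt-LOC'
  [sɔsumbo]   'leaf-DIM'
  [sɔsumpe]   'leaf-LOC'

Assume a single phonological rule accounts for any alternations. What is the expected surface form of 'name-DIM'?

[ʃɛsopo]

The DIM morpheme has two allomorphs, [-bo] and [-po].
The LOC suffix, which begins with [p], is invariant after every stem; so [p] is not altered by any rule here.
The DIM suffix is therefore /-bo/ underlyingly, with post-vocalic devoicing: voiced stops become voiceless after a vowel.
After 'name', which ends in a vowel, the suffix surfaces as [-po], giving [ʃɛsopo].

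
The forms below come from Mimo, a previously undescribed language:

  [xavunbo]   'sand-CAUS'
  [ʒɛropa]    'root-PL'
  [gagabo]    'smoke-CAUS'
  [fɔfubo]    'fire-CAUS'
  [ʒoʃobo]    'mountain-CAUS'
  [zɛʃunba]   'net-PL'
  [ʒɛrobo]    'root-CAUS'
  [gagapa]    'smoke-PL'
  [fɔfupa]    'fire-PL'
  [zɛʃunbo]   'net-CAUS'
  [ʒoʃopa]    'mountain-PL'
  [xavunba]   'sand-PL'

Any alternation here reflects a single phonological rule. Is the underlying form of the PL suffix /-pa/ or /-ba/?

/-pa/

The PL suffix surfaces as [-ba] and [-pa], depending on the final segment of the stem.
By contrast the CAUS suffix keeps its initial [b] throughout — that segment must be underlying.
The PL suffix is therefore /-pa/ underlyingly, with post-nasal voicing: voiceless stops become voiced after a nasal.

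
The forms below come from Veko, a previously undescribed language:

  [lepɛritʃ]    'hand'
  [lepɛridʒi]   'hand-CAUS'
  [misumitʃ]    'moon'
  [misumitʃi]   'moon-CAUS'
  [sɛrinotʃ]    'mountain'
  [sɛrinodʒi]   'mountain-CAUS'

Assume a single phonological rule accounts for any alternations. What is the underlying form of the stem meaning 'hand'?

'hand' shows [tʃ] ~ [dʒ] at the end of the stem ([lepɛritʃ] vs [lepɛridʒi]).
But 'moon' keeps [tʃ] in both environments ([misumitʃ], [misumitʃi]), so there is no rule changing /tʃ/ to [dʒ] before the CAUS suffix.
The alternation reflects word-final obstruent devoicing: voiced obstruents become voiceless word-finally. /dʒ/ is underlying.

/lepɛridʒ/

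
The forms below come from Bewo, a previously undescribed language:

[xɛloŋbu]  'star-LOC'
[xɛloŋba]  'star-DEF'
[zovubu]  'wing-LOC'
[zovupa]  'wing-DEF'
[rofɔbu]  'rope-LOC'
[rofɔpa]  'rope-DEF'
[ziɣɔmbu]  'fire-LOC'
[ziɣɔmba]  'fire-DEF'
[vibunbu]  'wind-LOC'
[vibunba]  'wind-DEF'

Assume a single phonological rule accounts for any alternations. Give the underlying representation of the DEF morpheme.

The DEF morpheme has two allomorphs, [-ba] and [-pa].
The LOC suffix, which begins with [b], is invariant after every stem; so [b] is not altered by any rule here.
So the underlying form is /-pa/, and voiceless stops become voiced after a nasal.

/-pa/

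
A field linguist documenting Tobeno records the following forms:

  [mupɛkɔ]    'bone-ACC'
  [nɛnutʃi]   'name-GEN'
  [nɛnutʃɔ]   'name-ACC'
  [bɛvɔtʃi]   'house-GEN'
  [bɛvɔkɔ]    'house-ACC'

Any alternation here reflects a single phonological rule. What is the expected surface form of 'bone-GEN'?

[mupɛtʃi]

The root 'house' surfaces as [bɛvɔtʃi] and [bɛvɔkɔ], with a stem-final [tʃ] ~ [k] alternation.
Compare 'name', with invariant [tʃ] in [nɛnutʃi] and [nɛnutʃɔ]: an analysis with underlying /tʃ/ and a rule producing [k] before the ACC suffix would wrongly predict alternation here too.
Therefore /k/ is basic and [tʃ] is derived by palatalization before a front vowel (/k/ becomes palato-alveolar [tʃ] before a front vowel).
The one attested form of 'bone', [mupɛkɔ], shows underlying /mupɛk/. Applying the same rule before a front vowel gives [mupɛtʃi].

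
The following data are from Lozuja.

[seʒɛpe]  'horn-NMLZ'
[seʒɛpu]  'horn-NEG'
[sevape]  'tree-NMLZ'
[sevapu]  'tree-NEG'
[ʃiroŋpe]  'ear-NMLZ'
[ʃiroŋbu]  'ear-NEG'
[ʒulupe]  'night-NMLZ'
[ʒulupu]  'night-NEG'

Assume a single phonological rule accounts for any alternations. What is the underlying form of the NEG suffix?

/-bu/

The NEG suffix surfaces as [-bu] and [-pu], depending on the final segment of the stem.
By contrast the NMLZ suffix keeps its initial [p] throughout — that segment must be underlying.
So the underlying form is /-bu/, and voiced stops become voiceless after a vowel.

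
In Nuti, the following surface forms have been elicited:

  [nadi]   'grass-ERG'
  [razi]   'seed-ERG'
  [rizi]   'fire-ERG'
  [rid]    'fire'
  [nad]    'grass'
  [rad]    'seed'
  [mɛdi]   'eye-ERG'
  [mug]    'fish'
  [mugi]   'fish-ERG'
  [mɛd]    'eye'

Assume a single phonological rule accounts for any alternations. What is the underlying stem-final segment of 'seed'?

'seed' shows [z] ~ [d] at the end of the stem ([razi] vs [rad]).
If /d/ were underlying and a rule turned it into [z] before the ERG suffix, 'eye' would also alternate; but it has [d] in both [mɛdi] and [mɛd].
The underlying segment must be /z/; voiced fricatives become stops word-finally, yielding [d] there.

/z/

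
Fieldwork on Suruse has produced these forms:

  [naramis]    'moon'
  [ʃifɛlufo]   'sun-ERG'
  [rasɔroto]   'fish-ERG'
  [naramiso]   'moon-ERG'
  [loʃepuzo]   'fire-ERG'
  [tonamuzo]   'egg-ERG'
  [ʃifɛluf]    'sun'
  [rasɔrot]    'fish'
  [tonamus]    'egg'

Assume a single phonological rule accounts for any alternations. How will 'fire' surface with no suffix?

[loʃepus]

In [tonamuzo] and [tonamus] the final segment of 'egg' alternates: [z] ~ [s].
But 'moon' keeps [s] in both environments ([naramiso], [naramis]), so there is no rule changing /s/ to [z] before the ERG suffix.
Therefore /z/ is basic and [s] is derived by word-final obstruent devoicing (voiced obstruents become voiceless word-finally).
From [loʃepuzo] the stem 'fire' is /loʃepuz/; word-finally this yields [loʃepus].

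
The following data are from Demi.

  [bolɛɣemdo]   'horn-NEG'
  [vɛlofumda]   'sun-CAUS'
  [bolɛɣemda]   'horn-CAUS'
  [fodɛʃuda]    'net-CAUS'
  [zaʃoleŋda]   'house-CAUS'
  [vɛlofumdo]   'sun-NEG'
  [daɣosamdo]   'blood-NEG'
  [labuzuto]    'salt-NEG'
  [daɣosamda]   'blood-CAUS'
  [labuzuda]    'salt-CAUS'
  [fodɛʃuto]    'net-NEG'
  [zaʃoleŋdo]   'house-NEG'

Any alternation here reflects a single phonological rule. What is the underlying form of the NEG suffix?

/-to/

The NEG morpheme has two allomorphs, [-do] and [-to].
By contrast the CAUS suffix keeps its initial [d] throughout — that segment must be underlying.
So the underlying form is /-to/, and voiceless stops become voiced after a nasal.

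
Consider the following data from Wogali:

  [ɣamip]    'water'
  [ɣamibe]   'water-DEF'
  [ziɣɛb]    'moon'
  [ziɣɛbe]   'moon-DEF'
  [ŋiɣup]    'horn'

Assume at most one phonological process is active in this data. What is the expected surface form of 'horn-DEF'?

[ŋiɣube]

'water' shows [p] ~ [b] at the end of the stem ([ɣamip] vs [ɣamibe]).
If /b/ were underlying and a rule turned it into [p] in isolation, 'moon' would also alternate; but it has [b] in both [ziɣɛb] and [ziɣɛbe].
The alternation reflects intervocalic voicing: voiceless stops become voiced between vowels. /p/ is underlying.
From [ŋiɣup] the stem 'horn' is /ŋiɣup/; between vowels this yields [ŋiɣube].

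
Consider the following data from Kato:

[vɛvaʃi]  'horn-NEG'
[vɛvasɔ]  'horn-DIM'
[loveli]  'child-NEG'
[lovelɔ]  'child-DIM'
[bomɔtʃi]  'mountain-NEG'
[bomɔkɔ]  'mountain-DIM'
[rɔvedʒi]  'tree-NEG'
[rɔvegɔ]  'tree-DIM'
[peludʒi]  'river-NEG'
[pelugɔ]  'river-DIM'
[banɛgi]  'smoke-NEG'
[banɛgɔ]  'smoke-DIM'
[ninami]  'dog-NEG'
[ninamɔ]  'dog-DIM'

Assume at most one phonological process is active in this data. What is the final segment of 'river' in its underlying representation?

The stem for 'river' ends in [dʒ] in [peludʒi] but [g] in [pelugɔ].
If /g/ were underlying and a rule turned it into [dʒ] before the NEG suffix, 'smoke' would also alternate; but it has [g] in both [banɛgi] and [banɛgɔ].
So /dʒ/ is underlying, and a rule of depalatalization — palato-alveolar /tʃ/, /dʒ/ and /ʃ/ become [k], [g] and [s] when no front vowel follows — gives [g].

/dʒ/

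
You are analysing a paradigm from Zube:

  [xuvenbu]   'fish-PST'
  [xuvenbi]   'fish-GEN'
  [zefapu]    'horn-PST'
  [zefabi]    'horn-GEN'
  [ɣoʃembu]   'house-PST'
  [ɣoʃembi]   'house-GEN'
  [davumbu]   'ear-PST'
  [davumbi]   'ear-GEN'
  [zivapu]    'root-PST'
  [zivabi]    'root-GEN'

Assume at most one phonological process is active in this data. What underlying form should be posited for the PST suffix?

/-pu/

The PST suffix surfaces as [-bu] and [-pu], depending on the final segment of the stem.
The GEN suffix, which begins with [b], is invariant after every stem; so [b] is not altered by any rule here.
The PST suffix is therefore /-pu/ underlyingly, with post-nasal voicing: voiceless stops become voiced after a nasal.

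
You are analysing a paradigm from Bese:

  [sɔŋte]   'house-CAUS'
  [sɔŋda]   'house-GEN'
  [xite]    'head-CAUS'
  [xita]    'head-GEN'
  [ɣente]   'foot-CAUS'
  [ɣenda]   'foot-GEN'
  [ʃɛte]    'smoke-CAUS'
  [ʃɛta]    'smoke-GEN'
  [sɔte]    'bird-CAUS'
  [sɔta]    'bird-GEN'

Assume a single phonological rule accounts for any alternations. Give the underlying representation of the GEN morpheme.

/-da/

The GEN morpheme has two allomorphs, [-da] and [-ta].
By contrast the CAUS suffix keeps its initial [t] throughout — that segment must be underlying.
So the underlying form is /-da/, and voiced stops become voiceless after a vowel.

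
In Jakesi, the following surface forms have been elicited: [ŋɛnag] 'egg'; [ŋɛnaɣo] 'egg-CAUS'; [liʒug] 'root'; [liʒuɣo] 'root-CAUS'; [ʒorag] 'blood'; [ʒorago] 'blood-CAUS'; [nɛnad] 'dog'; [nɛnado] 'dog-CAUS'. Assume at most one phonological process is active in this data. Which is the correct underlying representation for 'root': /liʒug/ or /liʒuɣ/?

The stem for 'root' ends in [g] in [liʒug] but [ɣ] in [liʒuɣo].
Compare 'blood', with invariant [g] in [ʒorag] and [ʒorago]: an analysis with underlying /g/ and a rule producing [ɣ] before the CAUS suffix would wrongly predict alternation here too.
The underlying segment must be /ɣ/; voiced fricatives become stops word-finally, yielding [g] there.

/liʒuɣ/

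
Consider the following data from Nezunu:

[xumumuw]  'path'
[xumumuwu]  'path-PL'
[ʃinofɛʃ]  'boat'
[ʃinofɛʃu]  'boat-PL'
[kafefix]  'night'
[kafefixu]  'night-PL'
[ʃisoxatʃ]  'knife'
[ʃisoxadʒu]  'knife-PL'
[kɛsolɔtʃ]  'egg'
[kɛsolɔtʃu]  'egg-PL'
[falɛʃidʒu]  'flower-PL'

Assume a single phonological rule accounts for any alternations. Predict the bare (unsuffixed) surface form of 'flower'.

In [ʃisoxatʃ] and [ʃisoxadʒu] the final segment of 'knife' alternates: [tʃ] ~ [dʒ].
If /tʃ/ were underlying and a rule turned it into [dʒ] before the PL suffix, 'egg' would also alternate; but it has [tʃ] in both [kɛsolɔtʃ] and [kɛsolɔtʃu].
The alternation reflects word-final obstruent devoicing: voiced obstruents become voiceless word-finally. /dʒ/ is underlying.
The one attested form of 'flower', [falɛʃidʒu], shows underlying /falɛʃidʒ/. Applying the same rule word-finally gives [falɛʃitʃ].

[falɛʃitʃ]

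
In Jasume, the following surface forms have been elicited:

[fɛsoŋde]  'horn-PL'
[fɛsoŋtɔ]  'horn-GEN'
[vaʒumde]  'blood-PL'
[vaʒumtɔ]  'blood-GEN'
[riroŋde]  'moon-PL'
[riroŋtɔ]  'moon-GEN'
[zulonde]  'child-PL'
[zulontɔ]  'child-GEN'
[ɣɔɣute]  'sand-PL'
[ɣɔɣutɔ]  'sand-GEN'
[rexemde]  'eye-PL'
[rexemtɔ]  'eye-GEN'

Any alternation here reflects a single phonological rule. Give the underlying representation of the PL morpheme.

/-de/

The PL suffix surfaces as [-de] and [-te], depending on the final segment of the stem.
By contrast the GEN suffix keeps its initial [t] throughout — that segment must be underlying.
The PL suffix is therefore /-de/ underlyingly, with post-vocalic devoicing: voiced stops become voiceless after a vowel.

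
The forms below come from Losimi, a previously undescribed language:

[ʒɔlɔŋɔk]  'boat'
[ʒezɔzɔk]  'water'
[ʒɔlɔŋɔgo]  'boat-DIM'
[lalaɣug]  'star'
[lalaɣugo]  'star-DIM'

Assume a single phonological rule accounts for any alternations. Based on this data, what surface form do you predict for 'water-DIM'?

[ʒezɔzɔgo]

In [ʒɔlɔŋɔk] and [ʒɔlɔŋɔgo] the final segment of 'boat' alternates: [k] ~ [g].
The stem 'star' ([lalaɣug], [lalaɣugo]) shows [g] unchanged in both environments, so [g] cannot be basic with [k] derived in isolation.
The alternation reflects intervocalic voicing: voiceless stops become voiced between vowels. /k/ is underlying.
From [ʒezɔzɔk] the stem 'water' is /ʒezɔzɔk/; between vowels this yields [ʒezɔzɔgo].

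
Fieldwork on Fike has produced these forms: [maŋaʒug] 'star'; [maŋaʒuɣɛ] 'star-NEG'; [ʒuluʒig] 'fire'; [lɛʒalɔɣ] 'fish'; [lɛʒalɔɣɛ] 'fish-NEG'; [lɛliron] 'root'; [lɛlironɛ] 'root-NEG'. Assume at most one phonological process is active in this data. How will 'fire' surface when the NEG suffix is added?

[ʒuluʒiɣɛ]

'star' shows [g] ~ [ɣ] at the end of the stem ([maŋaʒug] vs [maŋaʒuɣɛ]).
Compare 'fish', with invariant [ɣ] in [lɛʒalɔɣ] and [lɛʒalɔɣɛ]: an analysis with underlying /ɣ/ and a rule producing [g] in isolation would wrongly predict alternation here too.
The underlying segment must be /g/; voiced stops become fricatives between vowels, yielding [ɣ] there.
From [ʒuluʒig] the stem 'fire' is /ʒuluʒig/; between vowels this yields [ʒuluʒiɣɛ].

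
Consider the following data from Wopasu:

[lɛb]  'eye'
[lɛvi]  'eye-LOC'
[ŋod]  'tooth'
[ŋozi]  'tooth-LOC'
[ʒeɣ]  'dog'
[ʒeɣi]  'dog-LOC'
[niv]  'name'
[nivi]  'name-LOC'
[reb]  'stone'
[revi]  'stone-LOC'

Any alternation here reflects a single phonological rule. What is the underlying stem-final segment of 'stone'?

/b/

The root 'stone' surfaces as [reb] and [revi], with a stem-final [b] ~ [v] alternation.
The stem 'name' ([niv], [nivi]) shows [v] unchanged in both environments, so [v] cannot be basic with [b] derived in isolation.
Therefore /b/ is basic and [v] is derived by intervocalic spirantization (voiced stops become fricatives between vowels).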